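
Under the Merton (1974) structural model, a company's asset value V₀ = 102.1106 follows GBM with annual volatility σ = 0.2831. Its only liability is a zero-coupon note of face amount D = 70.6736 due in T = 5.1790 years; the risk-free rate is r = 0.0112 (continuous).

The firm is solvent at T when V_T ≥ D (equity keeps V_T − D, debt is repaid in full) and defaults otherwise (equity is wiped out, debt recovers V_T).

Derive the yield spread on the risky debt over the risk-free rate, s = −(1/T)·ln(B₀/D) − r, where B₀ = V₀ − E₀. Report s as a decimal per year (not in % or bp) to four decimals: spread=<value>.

spread=0.0243

d₁ = [ln(V₀/D) + (r + σ²/2)T] / (σ√T)
   = [ln(102.1106/70.6736) + (0.0112 + 0.5·0.2831²)·5.1790] / (0.2831·√5.1790)
   = [0.367984 + 0.265542] / 0.644262 = 0.983336
d₂ = d₁ − σ√T = 0.983336 − 0.644262 = 0.339073
N(d₁) = 0.837279,  N(d₂) = 0.632723,  e^(−rT) = 0.943645
E₀ = V₀·N(d₁) − D·e^(−rT)·N(d₂)
   = 102.1106·0.837279 − 70.6736·0.943645·0.632723 = 43.298252
B₀ = V₀ − E₀ = 102.1106 − 43.298252 = 58.812348
spread = −(1/T)·ln(B₀/D) − r = −(1/5.1790)·ln(58.812348/70.6736) − 0.0112 = 0.02427408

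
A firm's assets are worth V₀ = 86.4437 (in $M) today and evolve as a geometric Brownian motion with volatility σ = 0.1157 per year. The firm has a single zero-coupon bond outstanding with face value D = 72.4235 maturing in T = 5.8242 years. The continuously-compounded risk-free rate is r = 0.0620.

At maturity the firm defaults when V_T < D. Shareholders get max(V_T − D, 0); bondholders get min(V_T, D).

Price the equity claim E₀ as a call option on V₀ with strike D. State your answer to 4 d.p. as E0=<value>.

E0=36.1597

d₁ = [ln(V₀/D) + (r + σ²/2)T] / (σ√T)
   = [ln(86.4437/72.4235) + (0.0620 + 0.5·0.1157²)·5.8242] / (0.1157·√5.8242)
   = [0.176963 + 0.400083] / 0.279223 = 2.066611
d₂ = d₁ − σ√T = 2.066611 − 0.279223 = 1.787388
N(d₁) = 0.980615,  N(d₂) = 0.963063,  e^(−rT) = 0.696909
E₀ = V₀·N(d₁) − D·e^(−rT)·N(d₂)
   = 86.4437·0.980615 − 72.4235·0.696909·0.963063 = 36.159690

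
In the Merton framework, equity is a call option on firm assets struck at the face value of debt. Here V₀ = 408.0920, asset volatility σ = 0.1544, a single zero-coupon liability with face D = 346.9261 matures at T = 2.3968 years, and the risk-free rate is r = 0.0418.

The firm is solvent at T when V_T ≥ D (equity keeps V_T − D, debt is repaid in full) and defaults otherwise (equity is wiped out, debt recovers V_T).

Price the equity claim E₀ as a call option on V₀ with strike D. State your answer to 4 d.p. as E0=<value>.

E0=100.0996

d₁ = [ln(V₀/D) + (r + σ²/2)T] / (σ√T)
   = [ln(408.0920/346.9261) + (0.0418 + 0.5·0.1544²)·2.3968] / (0.1544·√2.3968)
   = [0.162381 + 0.128755] / 0.239036 = 1.217960
d₂ = d₁ − σ√T = 1.217960 − 0.239036 = 0.978924
N(d₁) = 0.888380,  N(d₂) = 0.836191,  e^(−rT) = 0.904669
E₀ = V₀·N(d₁) − D·e^(−rT)·N(d₂)
   = 408.0920·0.888380 − 346.9261·0.904669·0.836191 = 100.099591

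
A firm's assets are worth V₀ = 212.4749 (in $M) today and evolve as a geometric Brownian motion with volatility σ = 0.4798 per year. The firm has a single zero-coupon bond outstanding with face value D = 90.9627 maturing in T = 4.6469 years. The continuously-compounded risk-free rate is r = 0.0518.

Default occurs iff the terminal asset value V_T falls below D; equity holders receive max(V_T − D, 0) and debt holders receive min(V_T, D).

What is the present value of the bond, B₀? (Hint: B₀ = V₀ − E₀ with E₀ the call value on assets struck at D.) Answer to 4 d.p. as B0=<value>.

B0=62.7001

d₁ = [ln(V₀/D) + (r + σ²/2)T] / (σ√T)
   = [ln(212.4749/90.9627) + (0.0518 + 0.5·0.4798²)·4.6469] / (0.4798·√4.6469)
   = [0.848374 + 0.775586] / 1.034289 = 1.570123
d₂ = d₁ − σ√T = 1.570123 − 1.034289 = 0.535834
N(d₁) = 0.941807,  N(d₂) = 0.703963,  e^(−rT) = 0.786070
E₀ = V₀·N(d₁) − D·e^(−rT)·N(d₂)
   = 212.4749·0.941807 − 90.9627·0.786070·0.703963 = 149.774768
B₀ = V₀ − E₀ = 212.4749 − 149.774768 = 62.700132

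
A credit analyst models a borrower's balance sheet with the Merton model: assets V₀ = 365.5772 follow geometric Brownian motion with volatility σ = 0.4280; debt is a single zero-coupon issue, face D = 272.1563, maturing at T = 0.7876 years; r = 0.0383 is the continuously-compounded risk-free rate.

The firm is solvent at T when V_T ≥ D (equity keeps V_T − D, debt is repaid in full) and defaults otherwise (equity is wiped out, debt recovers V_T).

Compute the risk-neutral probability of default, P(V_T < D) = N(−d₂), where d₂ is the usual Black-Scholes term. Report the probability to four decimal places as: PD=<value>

PD=0.2526

d₁ = [ln(V₀/D) + (r + σ²/2)T] / (σ√T)
   = [ln(365.5772/272.1563) + (0.0383 + 0.5·0.4280²)·0.7876] / (0.4280·√0.7876)
   = [0.295101 + 0.102303] / 0.379836 = 1.046250
d₂ = d₁ − σ√T = 1.046250 − 0.379836 = 0.666414
risk-neutral PD = N(−d₂) = N(-0.666414) = 0.252573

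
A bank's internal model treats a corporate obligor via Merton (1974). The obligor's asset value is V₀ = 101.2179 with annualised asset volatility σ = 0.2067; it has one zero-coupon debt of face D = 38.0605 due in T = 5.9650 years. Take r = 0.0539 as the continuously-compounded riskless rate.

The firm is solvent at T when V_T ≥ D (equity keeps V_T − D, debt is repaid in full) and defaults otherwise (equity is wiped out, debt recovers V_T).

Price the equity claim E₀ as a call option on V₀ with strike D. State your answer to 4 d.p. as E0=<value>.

E0=73.6634

d₁ = [ln(V₀/D) + (r + σ²/2)T] / (σ√T)
   = [ln(101.2179/38.0605) + (0.0539 + 0.5·0.2067²)·5.9650] / (0.2067·√5.9650)
   = [0.978099 + 0.448940] / 0.504831 = 2.826768
d₂ = d₁ − σ√T = 2.826768 − 0.504831 = 2.321937
N(d₁) = 0.997649,  N(d₂) = 0.989882,  e^(−rT) = 0.725051
E₀ = V₀·N(d₁) − D·e^(−rT)·N(d₂)
   = 101.2179·0.997649 − 38.0605·0.725051·0.989882 = 73.663356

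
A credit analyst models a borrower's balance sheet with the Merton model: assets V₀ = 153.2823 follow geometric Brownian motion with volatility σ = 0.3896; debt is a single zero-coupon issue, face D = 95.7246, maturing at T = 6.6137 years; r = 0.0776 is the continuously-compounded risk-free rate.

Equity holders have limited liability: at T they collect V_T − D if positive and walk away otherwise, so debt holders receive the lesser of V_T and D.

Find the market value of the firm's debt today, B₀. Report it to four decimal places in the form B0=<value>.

d₁ = [ln(V₀/D) + (r + σ²/2)T] / (σ√T)
   = [ln(153.2823/95.7246) + (0.0776 + 0.5·0.3896²)·6.6137] / (0.3896·√6.6137)
   = [0.470806 + 1.015164] / 1.001939 = 1.483094
d₂ = d₁ − σ√T = 1.483094 − 1.001939 = 0.481156
N(d₁) = 0.930975,  N(d₂) = 0.684797,  e^(−rT) = 0.598563
E₀ = V₀·N(d₁) − D·e^(−rT)·N(d₂)
   = 153.2823·0.930975 − 95.7246·0.598563·0.684797 = 103.465070
B₀ = V₀ − E₀ = 153.2823 − 103.465070 = 49.817230

B0=49.8172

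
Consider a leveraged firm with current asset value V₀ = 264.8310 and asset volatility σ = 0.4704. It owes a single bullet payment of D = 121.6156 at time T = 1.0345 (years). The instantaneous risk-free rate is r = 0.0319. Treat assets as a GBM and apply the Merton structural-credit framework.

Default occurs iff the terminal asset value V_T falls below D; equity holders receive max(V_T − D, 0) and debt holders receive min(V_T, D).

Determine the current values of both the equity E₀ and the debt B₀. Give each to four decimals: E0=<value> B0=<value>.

E0=148.6915 B0=116.1395

d₁ = [ln(V₀/D) + (r + σ²/2)T] / (σ√T)
   = [ln(264.8310/121.6156) + (0.0319 + 0.5·0.4704²)·1.0345] / (0.4704·√1.0345)
   = [0.778227 + 0.147456] / 0.478446 = 1.934770
d₂ = d₁ − σ√T = 1.934770 − 0.478446 = 1.456325
N(d₁) = 0.973491,  N(d₂) = 0.927349,  e^(−rT) = 0.967538
E₀ = V₀·N(d₁) − D·e^(−rT)·N(d₂)
   = 264.8310·0.973491 − 121.6156·0.967538·0.927349 = 148.691542
B₀ = V₀ − E₀ = 264.8310 − 148.691542 = 116.139458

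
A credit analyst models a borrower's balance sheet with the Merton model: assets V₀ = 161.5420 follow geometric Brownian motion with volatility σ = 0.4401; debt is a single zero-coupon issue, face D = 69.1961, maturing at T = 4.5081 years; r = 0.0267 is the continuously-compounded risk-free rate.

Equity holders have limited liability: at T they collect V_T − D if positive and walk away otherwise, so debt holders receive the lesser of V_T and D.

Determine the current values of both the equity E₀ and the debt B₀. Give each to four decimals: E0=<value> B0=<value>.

d₁ = [ln(V₀/D) + (r + σ²/2)T] / (σ√T)
   = [ln(161.5420/69.1961) + (0.0267 + 0.5·0.4401²)·4.5081] / (0.4401·√4.5081)
   = [0.847821 + 0.556949] / 0.934433 = 1.503339
d₂ = d₁ − σ√T = 1.503339 − 0.934433 = 0.568906
N(d₁) = 0.933624,  N(d₂) = 0.715290,  e^(−rT) = 0.886596
E₀ = V₀·N(d₁) − D·e^(−rT)·N(d₂)
   = 161.5420·0.933624 − 69.1961·0.886596·0.715290 = 106.937215
B₀ = V₀ − E₀ = 161.5420 − 106.937215 = 54.604785

E0=106.9372 B0=54.6048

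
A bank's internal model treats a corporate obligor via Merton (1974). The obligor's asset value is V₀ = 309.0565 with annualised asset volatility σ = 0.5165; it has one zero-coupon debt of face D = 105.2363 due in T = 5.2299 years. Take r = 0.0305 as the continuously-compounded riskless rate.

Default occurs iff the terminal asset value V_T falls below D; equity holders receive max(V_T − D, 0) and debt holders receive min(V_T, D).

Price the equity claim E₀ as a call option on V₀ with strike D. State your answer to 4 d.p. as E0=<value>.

E0=232.7242

d₁ = [ln(V₀/D) + (r + σ²/2)T] / (σ√T)
   = [ln(309.0565/105.2363) + (0.0305 + 0.5·0.5165²)·5.2299] / (0.5165·√5.2299)
   = [1.077316 + 0.857108] / 1.181183 = 1.637701
d₂ = d₁ − σ√T = 1.637701 − 1.181183 = 0.456518
N(d₁) = 0.949258,  N(d₂) = 0.675991,  e^(−rT) = 0.852560
E₀ = V₀·N(d₁) − D·e^(−rT)·N(d₂)
   = 309.0565·0.949258 − 105.2363·0.852560·0.675991 = 232.724234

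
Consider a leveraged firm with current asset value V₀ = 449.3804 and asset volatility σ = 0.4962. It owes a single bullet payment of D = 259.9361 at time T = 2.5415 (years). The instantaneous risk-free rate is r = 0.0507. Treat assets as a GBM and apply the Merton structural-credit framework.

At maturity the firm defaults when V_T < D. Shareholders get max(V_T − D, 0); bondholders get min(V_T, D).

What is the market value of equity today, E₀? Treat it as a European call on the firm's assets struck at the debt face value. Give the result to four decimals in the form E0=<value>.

d₁ = [ln(V₀/D) + (r + σ²/2)T] / (σ√T)
   = [ln(449.3804/259.9361) + (0.0507 + 0.5·0.4962²)·2.5415] / (0.4962·√2.5415)
   = [0.547434 + 0.441731] / 0.791046 = 1.250452
d₂ = d₁ − σ√T = 1.250452 − 0.791046 = 0.459406
N(d₁) = 0.894433,  N(d₂) = 0.677029,  e^(−rT) = 0.879102
E₀ = V₀·N(d₁) − D·e^(−rT)·N(d₂)
   = 449.3804·0.894433 − 259.9361·0.879102·0.677029 = 247.232460

E0=247.2325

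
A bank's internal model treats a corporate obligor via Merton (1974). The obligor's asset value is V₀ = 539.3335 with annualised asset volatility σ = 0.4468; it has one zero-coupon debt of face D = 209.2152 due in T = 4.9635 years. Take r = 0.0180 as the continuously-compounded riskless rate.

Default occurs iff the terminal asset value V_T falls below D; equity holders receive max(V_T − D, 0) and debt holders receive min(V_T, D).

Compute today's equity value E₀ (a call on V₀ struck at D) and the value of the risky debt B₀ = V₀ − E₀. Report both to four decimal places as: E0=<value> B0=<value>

d₁ = [ln(V₀/D) + (r + σ²/2)T] / (σ√T)
   = [ln(539.3335/209.2152) + (0.0180 + 0.5·0.4468²)·4.9635] / (0.4468·√4.9635)
   = [0.946971 + 0.584775] / 0.995422 = 1.538791
d₂ = d₁ − σ√T = 1.538791 − 0.995422 = 0.543369
N(d₁) = 0.938072,  N(d₂) = 0.706562,  e^(−rT) = 0.914532
E₀ = V₀·N(d₁) − D·e^(−rT)·N(d₂)
   = 539.3335·0.938072 − 209.2152·0.914532·0.706562 = 370.744499
B₀ = V₀ − E₀ = 539.3335 − 370.744499 = 168.589001

E0=370.7445 B0=168.5890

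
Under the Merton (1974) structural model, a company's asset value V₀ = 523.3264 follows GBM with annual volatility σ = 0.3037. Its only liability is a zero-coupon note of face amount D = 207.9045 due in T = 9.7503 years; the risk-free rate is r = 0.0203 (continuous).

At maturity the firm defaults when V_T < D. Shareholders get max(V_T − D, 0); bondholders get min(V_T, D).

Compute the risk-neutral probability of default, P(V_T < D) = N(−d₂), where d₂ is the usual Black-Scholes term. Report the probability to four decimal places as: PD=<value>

PD=0.2395

d₁ = [ln(V₀/D) + (r + σ²/2)T] / (σ√T)
   = [ln(523.3264/207.9045) + (0.0203 + 0.5·0.3037²)·9.7503] / (0.3037·√9.7503)
   = [0.923127 + 0.647584] / 0.948318 = 1.656313
d₂ = d₁ − σ√T = 1.656313 − 0.948318 = 0.707995
risk-neutral PD = N(−d₂) = N(-0.707995) = 0.239474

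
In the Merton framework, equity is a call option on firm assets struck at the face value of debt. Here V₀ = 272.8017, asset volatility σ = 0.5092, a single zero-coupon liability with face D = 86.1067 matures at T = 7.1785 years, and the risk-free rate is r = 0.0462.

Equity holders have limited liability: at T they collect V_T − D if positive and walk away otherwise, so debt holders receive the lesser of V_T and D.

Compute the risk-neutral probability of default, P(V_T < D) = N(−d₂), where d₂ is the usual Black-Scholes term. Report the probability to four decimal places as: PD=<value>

PD=0.3423

d₁ = [ln(V₀/D) + (r + σ²/2)T] / (σ√T)
   = [ln(272.8017/86.1067) + (0.0462 + 0.5·0.5092²)·7.1785] / (0.5092·√7.1785)
   = [1.153158 + 1.262284] / 1.364285 = 1.770481
d₂ = d₁ − σ√T = 1.770481 − 1.364285 = 0.406196
risk-neutral PD = N(−d₂) = N(-0.406196) = 0.342299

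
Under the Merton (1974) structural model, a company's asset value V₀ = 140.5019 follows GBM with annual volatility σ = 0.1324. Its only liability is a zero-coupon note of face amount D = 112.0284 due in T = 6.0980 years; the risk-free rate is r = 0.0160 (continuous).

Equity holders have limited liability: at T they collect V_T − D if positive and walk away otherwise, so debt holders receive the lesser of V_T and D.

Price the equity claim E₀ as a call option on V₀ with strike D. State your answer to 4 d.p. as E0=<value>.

E0=42.1701

d₁ = [ln(V₀/D) + (r + σ²/2)T] / (σ√T)
   = [ln(140.5019/112.0284) + (0.0160 + 0.5·0.1324²)·6.0980] / (0.1324·√6.0980)
   = [0.226469 + 0.151016] / 0.326950 = 1.154563
d₂ = d₁ − σ√T = 1.154563 − 0.326950 = 0.827613
N(d₁) = 0.875865,  N(d₂) = 0.796055,  e^(−rT) = 0.907041
E₀ = V₀·N(d₁) − D·e^(−rT)·N(d₂)
   = 140.5019·0.875865 − 112.0284·0.907041·0.796055 = 42.170147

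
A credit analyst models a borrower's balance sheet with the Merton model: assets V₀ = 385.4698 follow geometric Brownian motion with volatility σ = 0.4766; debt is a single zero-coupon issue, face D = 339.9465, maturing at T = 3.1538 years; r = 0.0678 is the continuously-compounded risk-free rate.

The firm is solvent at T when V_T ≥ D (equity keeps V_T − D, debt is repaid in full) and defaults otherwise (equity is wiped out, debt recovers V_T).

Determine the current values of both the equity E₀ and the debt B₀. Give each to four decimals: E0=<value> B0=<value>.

E0=171.6607 B0=213.8091

d₁ = [ln(V₀/D) + (r + σ²/2)T] / (σ√T)
   = [ln(385.4698/339.9465) + (0.0678 + 0.5·0.4766²)·3.1538] / (0.4766·√3.1538)
   = [0.125675 + 0.572017] / 0.846391 = 0.824313
d₂ = d₁ − σ√T = 0.824313 − 0.846391 = -0.022078
N(d₁) = 0.795119,  N(d₂) = 0.491193,  e^(−rT) = 0.807488
E₀ = V₀·N(d₁) − D·e^(−rT)·N(d₂)
   = 385.4698·0.795119 − 339.9465·0.807488·0.491193 = 171.660726
B₀ = V₀ − E₀ = 385.4698 − 171.660726 = 213.809074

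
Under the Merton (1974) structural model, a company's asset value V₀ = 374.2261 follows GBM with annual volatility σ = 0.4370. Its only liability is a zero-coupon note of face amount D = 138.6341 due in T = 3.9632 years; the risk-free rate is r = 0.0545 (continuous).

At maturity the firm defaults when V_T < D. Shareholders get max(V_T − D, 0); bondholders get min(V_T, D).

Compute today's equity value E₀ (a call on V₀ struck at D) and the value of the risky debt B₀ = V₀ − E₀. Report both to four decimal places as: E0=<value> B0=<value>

E0=268.7643 B0=105.4618

d₁ = [ln(V₀/D) + (r + σ²/2)T] / (σ√T)
   = [ln(374.2261/138.6341) + (0.0545 + 0.5·0.4370²)·3.9632] / (0.4370·√3.9632)
   = [0.993022 + 0.594419] / 0.869970 = 1.824707
d₂ = d₁ − σ√T = 1.824707 − 0.869970 = 0.954736
N(d₁) = 0.965977,  N(d₂) = 0.830144,  e^(−rT) = 0.805740
E₀ = V₀·N(d₁) − D·e^(−rT)·N(d₂)
   = 374.2261·0.965977 − 138.6341·0.805740·0.830144 = 268.764295
B₀ = V₀ − E₀ = 374.2261 − 268.764295 = 105.461805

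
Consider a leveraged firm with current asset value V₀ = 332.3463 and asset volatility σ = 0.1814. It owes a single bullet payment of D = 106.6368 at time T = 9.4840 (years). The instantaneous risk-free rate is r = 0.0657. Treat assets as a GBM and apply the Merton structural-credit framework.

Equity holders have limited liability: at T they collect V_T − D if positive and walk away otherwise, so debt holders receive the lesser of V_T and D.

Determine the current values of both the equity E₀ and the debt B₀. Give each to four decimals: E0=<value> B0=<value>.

E0=275.1757 B0=57.1706

d₁ = [ln(V₀/D) + (r + σ²/2)T] / (σ√T)
   = [ln(332.3463/106.6368) + (0.0657 + 0.5·0.1814²)·9.4840] / (0.1814·√9.4840)
   = [1.136749 + 0.779139] / 0.558641 = 3.429549
d₂ = d₁ − σ√T = 3.429549 − 0.558641 = 2.870908
N(d₁) = 0.999698,  N(d₂) = 0.997954,  e^(−rT) = 0.536280
E₀ = V₀·N(d₁) − D·e^(−rT)·N(d₂)
   = 332.3463·0.999698 − 106.6368·0.536280·0.997954 = 275.175679
B₀ = V₀ − E₀ = 332.3463 − 275.175679 = 57.170621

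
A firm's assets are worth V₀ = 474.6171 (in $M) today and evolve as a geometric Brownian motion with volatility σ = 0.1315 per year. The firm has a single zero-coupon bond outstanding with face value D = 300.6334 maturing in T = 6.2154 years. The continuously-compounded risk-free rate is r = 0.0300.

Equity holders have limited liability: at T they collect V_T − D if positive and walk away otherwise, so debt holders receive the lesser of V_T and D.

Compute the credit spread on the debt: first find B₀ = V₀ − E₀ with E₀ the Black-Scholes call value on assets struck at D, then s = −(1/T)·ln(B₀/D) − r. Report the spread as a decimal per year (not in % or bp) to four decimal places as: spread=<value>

spread=0.0007

d₁ = [ln(V₀/D) + (r + σ²/2)T] / (σ√T)
   = [ln(474.6171/300.6334) + (0.0300 + 0.5·0.1315²)·6.2154] / (0.1315·√6.2154)
   = [0.456617 + 0.240201] / 0.327839 = 2.125490
d₂ = d₁ − σ√T = 2.125490 − 0.327839 = 1.797651
N(d₁) = 0.983227,  N(d₂) = 0.963884,  e^(−rT) = 0.829890
E₀ = V₀·N(d₁) − D·e^(−rT)·N(d₂)
   = 474.6171·0.983227 − 300.6334·0.829890·0.963884 = 226.174440
B₀ = V₀ − E₀ = 474.6171 − 226.174440 = 248.442660
spread = −(1/T)·ln(B₀/D) − r = −(1/6.2154)·ln(248.442660/300.6334) − 0.0300 = 0.00067856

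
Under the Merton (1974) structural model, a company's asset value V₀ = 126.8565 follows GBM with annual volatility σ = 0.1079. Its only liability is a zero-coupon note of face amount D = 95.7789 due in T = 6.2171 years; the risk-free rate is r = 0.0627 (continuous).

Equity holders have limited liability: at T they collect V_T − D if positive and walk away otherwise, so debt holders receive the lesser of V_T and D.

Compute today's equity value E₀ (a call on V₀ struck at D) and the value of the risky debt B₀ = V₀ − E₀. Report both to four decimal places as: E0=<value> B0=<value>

d₁ = [ln(V₀/D) + (r + σ²/2)T] / (σ√T)
   = [ln(126.8565/95.7789) + (0.0627 + 0.5·0.1079²)·6.2171] / (0.1079·√6.2171)
   = [0.281014 + 0.426003] / 0.269039 = 2.627935
d₂ = d₁ − σ√T = 2.627935 − 0.269039 = 2.358896
N(d₁) = 0.995705,  N(d₂) = 0.990835,  e^(−rT) = 0.677184
E₀ = V₀·N(d₁) − D·e^(−rT)·N(d₂)
   = 126.8565·0.995705 − 95.7789·0.677184·0.990835 = 62.046098
B₀ = V₀ − E₀ = 126.8565 − 62.046098 = 64.810402

E0=62.0461 B0=64.8104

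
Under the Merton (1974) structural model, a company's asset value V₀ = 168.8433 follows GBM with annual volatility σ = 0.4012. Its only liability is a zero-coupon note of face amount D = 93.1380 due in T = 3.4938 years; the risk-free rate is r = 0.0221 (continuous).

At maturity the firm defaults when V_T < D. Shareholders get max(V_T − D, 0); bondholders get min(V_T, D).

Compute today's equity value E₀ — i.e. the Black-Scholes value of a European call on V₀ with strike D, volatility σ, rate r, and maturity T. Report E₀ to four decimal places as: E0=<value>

d₁ = [ln(V₀/D) + (r + σ²/2)T] / (σ√T)
   = [ln(168.8433/93.1380) + (0.0221 + 0.5·0.4012²)·3.4938] / (0.4012·√3.4938)
   = [0.594889 + 0.358397] / 0.749911 = 1.271197
d₂ = d₁ − σ√T = 1.271197 − 0.749911 = 0.521286
N(d₁) = 0.898171,  N(d₂) = 0.698916,  e^(−rT) = 0.925693
E₀ = V₀·N(d₁) − D·e^(−rT)·N(d₂)
   = 168.8433·0.898171 − 93.1380·0.925693·0.698916 = 91.391543

E0=91.3915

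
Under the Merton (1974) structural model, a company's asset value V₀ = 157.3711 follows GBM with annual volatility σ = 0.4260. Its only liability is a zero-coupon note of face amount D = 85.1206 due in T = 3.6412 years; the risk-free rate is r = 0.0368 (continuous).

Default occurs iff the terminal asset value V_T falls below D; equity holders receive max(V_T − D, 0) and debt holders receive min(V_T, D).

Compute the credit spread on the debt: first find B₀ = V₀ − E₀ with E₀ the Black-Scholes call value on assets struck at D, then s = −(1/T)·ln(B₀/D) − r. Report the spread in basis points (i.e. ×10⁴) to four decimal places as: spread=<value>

spread=315.6372

d₁ = [ln(V₀/D) + (r + σ²/2)T] / (σ√T)
   = [ln(157.3711/85.1206) + (0.0368 + 0.5·0.4260²)·3.6412] / (0.4260·√3.6412)
   = [0.614538 + 0.464391] / 0.812890 = 1.327275
d₂ = d₁ − σ√T = 1.327275 − 0.812890 = 0.514385
N(d₁) = 0.907791,  N(d₂) = 0.696509,  e^(−rT) = 0.874593
E₀ = V₀·N(d₁) − D·e^(−rT)·N(d₂)
   = 157.3711·0.907791 − 85.1206·0.874593·0.696509 = 91.007874
B₀ = V₀ − E₀ = 157.3711 − 91.007874 = 66.363226
spread = −(1/T)·ln(B₀/D) − r = −(1/3.6412)·ln(66.363226/85.1206) − 0.0368 = 0.03156372
in basis points: 0.03156372 × 10⁴ = 315.6372 bp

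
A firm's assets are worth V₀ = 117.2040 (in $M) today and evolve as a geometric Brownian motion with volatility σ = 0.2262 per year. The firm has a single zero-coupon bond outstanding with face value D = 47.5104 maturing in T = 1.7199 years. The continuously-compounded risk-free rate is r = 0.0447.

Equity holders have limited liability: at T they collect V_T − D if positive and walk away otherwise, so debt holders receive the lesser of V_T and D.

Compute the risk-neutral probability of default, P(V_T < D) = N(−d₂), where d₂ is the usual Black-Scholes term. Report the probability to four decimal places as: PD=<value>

PD=0.0008

d₁ = [ln(V₀/D) + (r + σ²/2)T] / (σ√T)
   = [ln(117.2040/47.5104) + (0.0447 + 0.5·0.2262²)·1.7199] / (0.2262·√1.7199)
   = [0.902967 + 0.120880] / 0.296650 = 3.451366
d₂ = d₁ − σ√T = 3.451366 − 0.296650 = 3.154717
risk-neutral PD = N(−d₂) = N(-3.154717) = 0.000803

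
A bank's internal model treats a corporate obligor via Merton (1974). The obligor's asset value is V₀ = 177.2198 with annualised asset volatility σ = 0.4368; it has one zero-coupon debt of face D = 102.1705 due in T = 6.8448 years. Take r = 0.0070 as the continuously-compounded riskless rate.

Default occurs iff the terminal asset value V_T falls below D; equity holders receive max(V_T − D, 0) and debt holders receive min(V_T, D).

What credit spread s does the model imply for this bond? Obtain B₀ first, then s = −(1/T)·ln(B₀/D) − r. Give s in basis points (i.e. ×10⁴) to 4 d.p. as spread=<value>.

d₁ = [ln(V₀/D) + (r + σ²/2)T] / (σ√T)
   = [ln(177.2198/102.1705) + (0.0070 + 0.5·0.4368²)·6.8448] / (0.4368·√6.8448)
   = [0.550748 + 0.700888] / 1.142781 = 1.095254
d₂ = d₁ − σ√T = 1.095254 − 1.142781 = -0.047527
N(d₁) = 0.863297,  N(d₂) = 0.481047,  e^(−rT) = 0.953216
E₀ = V₀·N(d₁) − D·e^(−rT)·N(d₂)
   = 177.2198·0.863297 − 102.1705·0.953216·0.481047 = 106.143974
B₀ = V₀ − E₀ = 177.2198 − 106.143974 = 71.075826
spread = −(1/T)·ln(B₀/D) − r = −(1/6.8448)·ln(71.075826/102.1705) − 0.0070 = 0.04601772
in basis points: 0.04601772 × 10⁴ = 460.1772 bp

spread=460.1772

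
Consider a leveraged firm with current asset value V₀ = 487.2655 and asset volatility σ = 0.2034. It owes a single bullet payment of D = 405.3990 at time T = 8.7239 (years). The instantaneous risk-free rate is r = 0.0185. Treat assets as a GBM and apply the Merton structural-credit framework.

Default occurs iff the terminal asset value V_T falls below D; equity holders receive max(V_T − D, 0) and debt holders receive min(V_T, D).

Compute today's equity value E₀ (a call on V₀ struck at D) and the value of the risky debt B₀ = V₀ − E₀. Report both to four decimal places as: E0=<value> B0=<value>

d₁ = [ln(V₀/D) + (r + σ²/2)T] / (σ√T)
   = [ln(487.2655/405.3990) + (0.0185 + 0.5·0.2034²)·8.7239] / (0.2034·√8.7239)
   = [0.183937 + 0.341853] / 0.600767 = 0.875198
d₂ = d₁ − σ√T = 0.875198 − 0.600767 = 0.274430
N(d₁) = 0.809267,  N(d₂) = 0.608123,  e^(−rT) = 0.850958
E₀ = V₀·N(d₁) − D·e^(−rT)·N(d₂)
   = 487.2655·0.809267 − 405.3990·0.850958·0.608123 = 184.538945
B₀ = V₀ − E₀ = 487.2655 − 184.538945 = 302.726555

E0=184.5389 B0=302.7266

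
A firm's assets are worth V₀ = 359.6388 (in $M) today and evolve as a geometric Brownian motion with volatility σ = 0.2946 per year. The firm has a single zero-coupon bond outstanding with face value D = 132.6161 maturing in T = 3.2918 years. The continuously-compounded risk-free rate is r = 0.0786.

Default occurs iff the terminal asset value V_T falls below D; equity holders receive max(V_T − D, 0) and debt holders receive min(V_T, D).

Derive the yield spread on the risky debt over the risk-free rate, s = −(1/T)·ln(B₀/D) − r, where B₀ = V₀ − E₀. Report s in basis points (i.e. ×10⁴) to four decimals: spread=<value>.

d₁ = [ln(V₀/D) + (r + σ²/2)T] / (σ√T)
   = [ln(359.6388/132.6161) + (0.0786 + 0.5·0.2946²)·3.2918] / (0.2946·√3.2918)
   = [0.997642 + 0.401582] / 0.534502 = 2.617807
d₂ = d₁ − σ√T = 2.617807 − 0.534502 = 2.083305
N(d₁) = 0.995575,  N(d₂) = 0.981388,  e^(−rT) = 0.772027
E₀ = V₀·N(d₁) − D·e^(−rT)·N(d₂)
   = 359.6388·0.995575 − 132.6161·0.772027·0.981388 = 257.569745
B₀ = V₀ − E₀ = 359.6388 − 257.569745 = 102.069055
spread = −(1/T)·ln(B₀/D) − r = −(1/3.2918)·ln(102.069055/132.6161) − 0.0786 = 0.00093366
in basis points: 0.00093366 × 10⁴ = 9.3366 bp

spread=9.3366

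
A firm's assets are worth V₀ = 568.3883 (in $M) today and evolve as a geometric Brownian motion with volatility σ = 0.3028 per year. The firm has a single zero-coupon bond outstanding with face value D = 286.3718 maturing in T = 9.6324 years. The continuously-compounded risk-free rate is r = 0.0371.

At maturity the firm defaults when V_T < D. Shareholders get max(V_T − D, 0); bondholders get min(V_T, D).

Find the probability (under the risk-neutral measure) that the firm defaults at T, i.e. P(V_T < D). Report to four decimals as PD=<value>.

PD=0.2611

d₁ = [ln(V₀/D) + (r + σ²/2)T] / (σ√T)
   = [ln(568.3883/286.3718) + (0.0371 + 0.5·0.3028²)·9.6324] / (0.3028·√9.6324)
   = [0.685514 + 0.798949] / 0.939773 = 1.579597
d₂ = d₁ − σ√T = 1.579597 − 0.939773 = 0.639823
risk-neutral PD = N(−d₂) = N(-0.639823) = 0.261144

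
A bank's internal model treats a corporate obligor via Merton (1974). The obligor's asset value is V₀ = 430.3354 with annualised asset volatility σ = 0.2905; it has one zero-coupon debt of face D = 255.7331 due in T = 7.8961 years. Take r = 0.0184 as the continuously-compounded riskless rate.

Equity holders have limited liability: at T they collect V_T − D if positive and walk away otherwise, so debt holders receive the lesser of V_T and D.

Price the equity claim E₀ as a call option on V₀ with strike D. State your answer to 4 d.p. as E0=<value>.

d₁ = [ln(V₀/D) + (r + σ²/2)T] / (σ√T)
   = [ln(430.3354/255.7331) + (0.0184 + 0.5·0.2905²)·7.8961] / (0.2905·√7.8961)
   = [0.520431 + 0.478465] / 0.816305 = 1.223680
d₂ = d₁ − σ√T = 1.223680 − 0.816305 = 0.407375
N(d₁) = 0.889463,  N(d₂) = 0.658134,  e^(−rT) = 0.864773
E₀ = V₀·N(d₁) − D·e^(−rT)·N(d₂)
   = 430.3354·0.889463 − 255.7331·0.864773·0.658134 = 237.220659

E0=237.2207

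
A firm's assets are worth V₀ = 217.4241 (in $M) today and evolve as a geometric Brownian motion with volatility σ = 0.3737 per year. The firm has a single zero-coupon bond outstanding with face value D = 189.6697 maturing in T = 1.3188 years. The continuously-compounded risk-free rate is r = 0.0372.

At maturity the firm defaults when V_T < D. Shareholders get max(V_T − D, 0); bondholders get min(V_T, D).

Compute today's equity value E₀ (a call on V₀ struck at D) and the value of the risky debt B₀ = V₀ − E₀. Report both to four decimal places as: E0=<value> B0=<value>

E0=55.2853 B0=162.1388

d₁ = [ln(V₀/D) + (r + σ²/2)T] / (σ√T)
   = [ln(217.4241/189.6697) + (0.0372 + 0.5·0.3737²)·1.3188] / (0.3737·√1.3188)
   = [0.136566 + 0.141146] / 0.429153 = 0.647114
d₂ = d₁ − σ√T = 0.647114 − 0.429153 = 0.217961
N(d₁) = 0.741221,  N(d₂) = 0.586270,  e^(−rT) = 0.952125
E₀ = V₀·N(d₁) − D·e^(−rT)·N(d₂)
   = 217.4241·0.741221 − 189.6697·0.952125·0.586270 = 55.285250
B₀ = V₀ − E₀ = 217.4241 − 55.285250 = 162.138850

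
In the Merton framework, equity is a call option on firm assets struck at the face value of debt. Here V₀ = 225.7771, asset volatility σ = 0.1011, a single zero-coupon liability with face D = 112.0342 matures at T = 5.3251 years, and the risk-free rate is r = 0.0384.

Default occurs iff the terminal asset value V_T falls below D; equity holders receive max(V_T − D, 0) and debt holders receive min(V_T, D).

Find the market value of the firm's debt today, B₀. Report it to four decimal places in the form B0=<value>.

d₁ = [ln(V₀/D) + (r + σ²/2)T] / (σ√T)
   = [ln(225.7771/112.0342) + (0.0384 + 0.5·0.1011²)·5.3251] / (0.1011·√5.3251)
   = [0.700744 + 0.231698] / 0.233300 = 3.996750
d₂ = d₁ − σ√T = 3.996750 − 0.233300 = 3.763450
N(d₁) = 0.999968,  N(d₂) = 0.999916,  e^(−rT) = 0.815068
E₀ = V₀·N(d₁) − D·e^(−rT)·N(d₂)
   = 225.7771·0.999968 − 112.0342·0.815068·0.999916 = 134.462020
B₀ = V₀ − E₀ = 225.7771 − 134.462020 = 91.315080

B0=91.3151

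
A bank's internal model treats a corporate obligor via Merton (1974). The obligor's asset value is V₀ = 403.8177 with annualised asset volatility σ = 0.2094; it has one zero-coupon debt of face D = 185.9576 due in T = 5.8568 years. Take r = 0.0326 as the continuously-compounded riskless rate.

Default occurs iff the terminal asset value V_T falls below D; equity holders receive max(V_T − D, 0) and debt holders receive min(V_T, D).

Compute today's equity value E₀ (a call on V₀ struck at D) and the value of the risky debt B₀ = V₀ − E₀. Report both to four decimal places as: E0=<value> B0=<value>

d₁ = [ln(V₀/D) + (r + σ²/2)T] / (σ√T)
   = [ln(403.8177/185.9576) + (0.0326 + 0.5·0.2094²)·5.8568] / (0.2094·√5.8568)
   = [0.775445 + 0.319337] / 0.506765 = 2.160333
d₂ = d₁ − σ√T = 2.160333 − 0.506765 = 1.653568
N(d₁) = 0.984627,  N(d₂) = 0.950892,  e^(−rT) = 0.826189
E₀ = V₀·N(d₁) − D·e^(−rT)·N(d₂)
   = 403.8177·0.984627 − 185.9576·0.826189·0.950892 = 251.518215
B₀ = V₀ − E₀ = 403.8177 − 251.518215 = 152.299485

E0=251.5182 B0=152.2995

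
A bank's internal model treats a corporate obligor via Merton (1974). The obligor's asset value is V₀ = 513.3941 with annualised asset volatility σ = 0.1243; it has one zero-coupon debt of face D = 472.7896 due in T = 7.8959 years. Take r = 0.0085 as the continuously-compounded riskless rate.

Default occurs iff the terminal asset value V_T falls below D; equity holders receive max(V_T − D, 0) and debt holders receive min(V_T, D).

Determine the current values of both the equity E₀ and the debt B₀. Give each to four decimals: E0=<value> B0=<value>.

E0=107.7832 B0=405.6109

d₁ = [ln(V₀/D) + (r + σ²/2)T] / (σ√T)
   = [ln(513.3941/472.7896) + (0.0085 + 0.5·0.1243²)·7.8959] / (0.1243·√7.8959)
   = [0.082393 + 0.128113] / 0.349279 = 0.602689
d₂ = d₁ − σ√T = 0.602689 − 0.349279 = 0.253410
N(d₁) = 0.726642,  N(d₂) = 0.600024,  e^(−rT) = 0.935088
E₀ = V₀·N(d₁) − D·e^(−rT)·N(d₂)
   = 513.3941·0.726642 − 472.7896·0.935088·0.600024 = 107.783210
B₀ = V₀ − E₀ = 513.3941 − 107.783210 = 405.610890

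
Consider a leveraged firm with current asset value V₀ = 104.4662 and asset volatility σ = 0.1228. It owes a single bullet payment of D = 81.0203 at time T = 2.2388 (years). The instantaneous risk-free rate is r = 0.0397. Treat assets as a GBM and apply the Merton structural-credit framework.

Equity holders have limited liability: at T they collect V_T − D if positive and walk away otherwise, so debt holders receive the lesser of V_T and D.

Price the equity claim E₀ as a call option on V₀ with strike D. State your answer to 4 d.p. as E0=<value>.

d₁ = [ln(V₀/D) + (r + σ²/2)T] / (σ√T)
   = [ln(104.4662/81.0203) + (0.0397 + 0.5·0.1228²)·2.2388] / (0.1228·√2.2388)
   = [0.254164 + 0.105761] / 0.183741 = 1.958869
d₂ = d₁ − σ√T = 1.958869 − 0.183741 = 1.775128
N(d₁) = 0.974936,  N(d₂) = 0.962062,  e^(−rT) = 0.914955
E₀ = V₀·N(d₁) − D·e^(−rT)·N(d₂)
   = 104.4662·0.974936 − 81.0203·0.914955·0.962062 = 30.530290

E0=30.5303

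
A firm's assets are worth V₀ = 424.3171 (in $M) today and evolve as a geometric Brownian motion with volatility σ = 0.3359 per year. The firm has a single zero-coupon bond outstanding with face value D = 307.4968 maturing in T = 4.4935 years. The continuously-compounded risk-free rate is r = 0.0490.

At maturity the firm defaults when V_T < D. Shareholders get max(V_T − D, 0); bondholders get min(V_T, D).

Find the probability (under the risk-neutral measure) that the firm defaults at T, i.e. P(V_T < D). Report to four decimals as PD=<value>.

PD=0.3426

d₁ = [ln(V₀/D) + (r + σ²/2)T] / (σ√T)
   = [ln(424.3171/307.4968) + (0.0490 + 0.5·0.3359²)·4.4935] / (0.3359·√4.4935)
   = [0.322016 + 0.473680] / 0.712037 = 1.117493
d₂ = d₁ − σ√T = 1.117493 − 0.712037 = 0.405456
risk-neutral PD = N(−d₂) = N(-0.405456) = 0.342571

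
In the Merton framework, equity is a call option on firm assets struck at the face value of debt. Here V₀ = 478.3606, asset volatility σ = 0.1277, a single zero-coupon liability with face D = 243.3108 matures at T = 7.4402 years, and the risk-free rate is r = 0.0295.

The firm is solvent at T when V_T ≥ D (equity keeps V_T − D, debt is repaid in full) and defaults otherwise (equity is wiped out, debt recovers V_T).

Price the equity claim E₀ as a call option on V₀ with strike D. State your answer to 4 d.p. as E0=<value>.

d₁ = [ln(V₀/D) + (r + σ²/2)T] / (σ√T)
   = [ln(478.3606/243.3108) + (0.0295 + 0.5·0.1277²)·7.4402] / (0.1277·√7.4402)
   = [0.676025 + 0.280151] / 0.348324 = 2.745077
d₂ = d₁ − σ√T = 2.745077 − 0.348324 = 2.396753
N(d₁) = 0.996975,  N(d₂) = 0.991729,  e^(−rT) = 0.802931
E₀ = V₀·N(d₁) − D·e^(−rT)·N(d₂)
   = 478.3606·0.996975 − 243.3108·0.802931·0.991729 = 283.167484

E0=283.1675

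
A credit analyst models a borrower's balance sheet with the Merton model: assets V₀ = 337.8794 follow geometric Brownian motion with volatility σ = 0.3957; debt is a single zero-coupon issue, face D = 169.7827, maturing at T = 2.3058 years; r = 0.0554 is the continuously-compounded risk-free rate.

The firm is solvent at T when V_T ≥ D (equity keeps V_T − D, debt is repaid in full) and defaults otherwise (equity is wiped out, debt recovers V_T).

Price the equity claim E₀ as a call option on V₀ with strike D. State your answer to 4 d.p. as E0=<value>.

E0=193.7160

d₁ = [ln(V₀/D) + (r + σ²/2)T] / (σ√T)
   = [ln(337.8794/169.7827) + (0.0554 + 0.5·0.3957²)·2.3058] / (0.3957·√2.3058)
   = [0.688170 + 0.308261] / 0.600865 = 1.658327
d₂ = d₁ − σ√T = 1.658327 − 0.600865 = 1.057462
N(d₁) = 0.951374,  N(d₂) = 0.854850,  e^(−rT) = 0.880081
E₀ = V₀·N(d₁) − D·e^(−rT)·N(d₂)
   = 337.8794·0.951374 − 169.7827·0.880081·0.854850 = 193.715971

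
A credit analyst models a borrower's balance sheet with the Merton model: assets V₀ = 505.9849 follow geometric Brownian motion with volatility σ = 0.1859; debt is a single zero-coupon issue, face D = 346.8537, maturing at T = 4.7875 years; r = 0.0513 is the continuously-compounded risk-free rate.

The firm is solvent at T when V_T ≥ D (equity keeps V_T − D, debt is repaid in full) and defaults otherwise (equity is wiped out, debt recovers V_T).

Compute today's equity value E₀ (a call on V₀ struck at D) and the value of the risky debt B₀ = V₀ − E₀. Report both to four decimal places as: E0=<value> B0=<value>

d₁ = [ln(V₀/D) + (r + σ²/2)T] / (σ√T)
   = [ln(505.9849/346.8537) + (0.0513 + 0.5·0.1859²)·4.7875] / (0.1859·√4.7875)
   = [0.377604 + 0.328324] / 0.406756 = 1.735507
d₂ = d₁ − σ√T = 1.735507 − 0.406756 = 1.328751
N(d₁) = 0.958674,  N(d₂) = 0.908035,  e^(−rT) = 0.782236
E₀ = V₀·N(d₁) − D·e^(−rT)·N(d₂)
   = 505.9849·0.958674 − 346.8537·0.782236·0.908035 = 238.705436
B₀ = V₀ − E₀ = 505.9849 − 238.705436 = 267.279464

E0=238.7054 B0=267.2795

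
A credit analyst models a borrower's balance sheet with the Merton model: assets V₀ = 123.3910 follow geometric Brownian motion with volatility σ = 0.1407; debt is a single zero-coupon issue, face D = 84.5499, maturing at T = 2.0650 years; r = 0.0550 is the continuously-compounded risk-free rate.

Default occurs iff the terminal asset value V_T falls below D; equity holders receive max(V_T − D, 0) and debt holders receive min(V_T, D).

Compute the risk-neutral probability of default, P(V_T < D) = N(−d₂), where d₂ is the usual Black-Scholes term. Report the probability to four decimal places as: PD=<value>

PD=0.0099

d₁ = [ln(V₀/D) + (r + σ²/2)T] / (σ√T)
   = [ln(123.3910/84.5499) + (0.0550 + 0.5·0.1407²)·2.0650] / (0.1407·√2.0650)
   = [0.378016 + 0.134015] / 0.202187 = 2.532458
d₂ = d₁ − σ√T = 2.532458 − 0.202187 = 2.330271
risk-neutral PD = N(−d₂) = N(-2.330271) = 0.009896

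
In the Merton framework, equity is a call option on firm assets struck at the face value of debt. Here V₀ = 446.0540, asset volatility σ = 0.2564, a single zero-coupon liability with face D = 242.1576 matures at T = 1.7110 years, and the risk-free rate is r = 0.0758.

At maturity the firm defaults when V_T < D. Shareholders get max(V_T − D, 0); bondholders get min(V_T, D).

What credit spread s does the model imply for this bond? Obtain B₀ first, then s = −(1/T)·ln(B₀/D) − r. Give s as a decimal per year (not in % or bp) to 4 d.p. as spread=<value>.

spread=0.0013

d₁ = [ln(V₀/D) + (r + σ²/2)T] / (σ√T)
   = [ln(446.0540/242.1576) + (0.0758 + 0.5·0.2564²)·1.7110] / (0.2564·√1.7110)
   = [0.610851 + 0.185935] / 0.335385 = 2.375740
d₂ = d₁ − σ√T = 2.375740 − 0.335385 = 2.040356
N(d₁) = 0.991243,  N(d₂) = 0.979343,  e^(−rT) = 0.878364
E₀ = V₀·N(d₁) − D·e^(−rT)·N(d₂)
   = 446.0540·0.991243 − 242.1576·0.878364·0.979343 = 233.839245
B₀ = V₀ − E₀ = 446.0540 − 233.839245 = 212.214755
spread = −(1/T)·ln(B₀/D) − r = −(1/1.7110)·ln(212.214755/242.1576) − 0.0758 = 0.00134202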